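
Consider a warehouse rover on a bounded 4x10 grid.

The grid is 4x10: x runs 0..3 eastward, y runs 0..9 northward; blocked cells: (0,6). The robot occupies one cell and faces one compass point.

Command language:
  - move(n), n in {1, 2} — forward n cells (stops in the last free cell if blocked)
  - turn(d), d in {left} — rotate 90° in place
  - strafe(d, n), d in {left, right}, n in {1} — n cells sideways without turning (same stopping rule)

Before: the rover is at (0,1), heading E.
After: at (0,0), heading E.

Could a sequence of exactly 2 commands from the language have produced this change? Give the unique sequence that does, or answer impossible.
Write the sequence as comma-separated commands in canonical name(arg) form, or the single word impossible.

key: still facing E at the end — nothing in the sequence rotates
start: at (0,1), heading E
[1] after strafe(right, 1): at (0,0), heading E
[2] after strafe(right, 1): at (0,0), heading E
uniquely the one of 25 2-step routes that fits.

strafe(right, 1), strafe(right, 1)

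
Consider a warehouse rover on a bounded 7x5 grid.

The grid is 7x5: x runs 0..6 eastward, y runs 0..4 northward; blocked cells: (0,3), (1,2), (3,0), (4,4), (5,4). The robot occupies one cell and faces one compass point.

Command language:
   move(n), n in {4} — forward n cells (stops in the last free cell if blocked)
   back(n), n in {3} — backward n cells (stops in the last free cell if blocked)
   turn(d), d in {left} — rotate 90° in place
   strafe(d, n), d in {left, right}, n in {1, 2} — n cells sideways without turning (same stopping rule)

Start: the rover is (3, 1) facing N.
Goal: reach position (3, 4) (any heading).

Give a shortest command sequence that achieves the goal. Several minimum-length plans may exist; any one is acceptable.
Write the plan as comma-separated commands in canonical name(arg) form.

t0: (3, 1) facing N
step 1 (move(4)): (3, 4) facing N
shorter routes all fall short; 1 is best.

move(4)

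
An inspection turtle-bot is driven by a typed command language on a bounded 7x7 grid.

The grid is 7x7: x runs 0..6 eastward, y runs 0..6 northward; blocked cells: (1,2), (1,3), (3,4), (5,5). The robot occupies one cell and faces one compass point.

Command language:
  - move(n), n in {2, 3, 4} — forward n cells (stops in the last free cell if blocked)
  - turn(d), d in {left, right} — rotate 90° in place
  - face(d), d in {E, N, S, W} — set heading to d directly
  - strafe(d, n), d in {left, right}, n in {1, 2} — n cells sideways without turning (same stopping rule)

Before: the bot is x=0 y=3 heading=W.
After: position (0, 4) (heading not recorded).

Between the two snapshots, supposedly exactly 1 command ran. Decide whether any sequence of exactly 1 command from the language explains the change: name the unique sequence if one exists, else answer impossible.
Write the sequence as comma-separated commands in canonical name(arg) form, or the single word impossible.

from: x=0 y=3 heading=W
1. strafe(right, 1) → x=0 y=4 heading=W
uniquely the one of 13 1-step routes that fits.

strafe(right, 1)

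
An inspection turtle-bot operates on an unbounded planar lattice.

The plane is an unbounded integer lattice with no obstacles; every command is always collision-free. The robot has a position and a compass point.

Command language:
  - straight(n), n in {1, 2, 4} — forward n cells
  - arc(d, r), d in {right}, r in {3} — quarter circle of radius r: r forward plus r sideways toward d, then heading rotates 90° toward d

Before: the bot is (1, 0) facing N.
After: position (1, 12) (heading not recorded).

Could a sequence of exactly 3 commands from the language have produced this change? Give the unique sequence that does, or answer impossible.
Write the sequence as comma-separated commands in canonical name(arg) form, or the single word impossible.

from: (1, 0) facing N
t=1 straight(4) ⇒ (1, 4) facing N
t=2 straight(4) ⇒ (1, 8) facing N
t=3 straight(4) ⇒ (1, 12) facing N
no other 3-command option fits: unique.

straight(4), straight(4), straight(4)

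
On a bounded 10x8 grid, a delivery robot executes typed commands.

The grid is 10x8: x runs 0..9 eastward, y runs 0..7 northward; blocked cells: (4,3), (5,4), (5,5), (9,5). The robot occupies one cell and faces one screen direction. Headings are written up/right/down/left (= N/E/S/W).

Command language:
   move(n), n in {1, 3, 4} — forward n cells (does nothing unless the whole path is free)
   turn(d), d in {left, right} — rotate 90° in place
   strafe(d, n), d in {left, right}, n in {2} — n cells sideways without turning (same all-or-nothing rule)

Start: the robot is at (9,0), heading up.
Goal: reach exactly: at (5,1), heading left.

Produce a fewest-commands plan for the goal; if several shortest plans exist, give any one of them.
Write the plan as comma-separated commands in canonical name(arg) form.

begin: at (9,0), heading up
[1] after move(1): at (9,1), heading up
[2] after turn(left): at (9,1), heading left
[3] after move(4): at (5,1), heading left
minimal: 3 command(s), checked below 3.

move(1), turn(left), move(4)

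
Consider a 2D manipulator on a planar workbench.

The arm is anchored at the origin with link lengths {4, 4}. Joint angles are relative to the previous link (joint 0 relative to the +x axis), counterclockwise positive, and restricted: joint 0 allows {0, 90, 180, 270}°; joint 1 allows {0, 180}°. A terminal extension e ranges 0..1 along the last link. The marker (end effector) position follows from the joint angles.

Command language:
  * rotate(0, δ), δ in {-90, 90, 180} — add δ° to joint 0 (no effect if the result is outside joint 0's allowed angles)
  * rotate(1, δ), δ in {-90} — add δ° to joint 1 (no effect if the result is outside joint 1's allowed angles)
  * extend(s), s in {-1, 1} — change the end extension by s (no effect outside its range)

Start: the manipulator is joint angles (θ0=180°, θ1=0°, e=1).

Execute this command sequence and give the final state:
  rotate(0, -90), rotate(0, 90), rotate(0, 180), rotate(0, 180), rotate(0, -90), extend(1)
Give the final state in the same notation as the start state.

start: joint angles (θ0=180°, θ1=0°, e=1)
step 1 (rotate(0, -90)): joint angles (θ0=90°, θ1=0°, e=1)
step 2 (rotate(0, 90)): joint angles (θ0=180°, θ1=0°, e=1)
step 3 (rotate(0, 180)): joint angles (θ0=0°, θ1=0°, e=1)
step 4 (rotate(0, 180)): joint angles (θ0=180°, θ1=0°, e=1)
step 5 (rotate(0, -90)): joint angles (θ0=90°, θ1=0°, e=1)
step 6 (extend(1)): joint angles (θ0=90°, θ1=0°, e=1)

joint angles (θ0=90°, θ1=0°, e=1)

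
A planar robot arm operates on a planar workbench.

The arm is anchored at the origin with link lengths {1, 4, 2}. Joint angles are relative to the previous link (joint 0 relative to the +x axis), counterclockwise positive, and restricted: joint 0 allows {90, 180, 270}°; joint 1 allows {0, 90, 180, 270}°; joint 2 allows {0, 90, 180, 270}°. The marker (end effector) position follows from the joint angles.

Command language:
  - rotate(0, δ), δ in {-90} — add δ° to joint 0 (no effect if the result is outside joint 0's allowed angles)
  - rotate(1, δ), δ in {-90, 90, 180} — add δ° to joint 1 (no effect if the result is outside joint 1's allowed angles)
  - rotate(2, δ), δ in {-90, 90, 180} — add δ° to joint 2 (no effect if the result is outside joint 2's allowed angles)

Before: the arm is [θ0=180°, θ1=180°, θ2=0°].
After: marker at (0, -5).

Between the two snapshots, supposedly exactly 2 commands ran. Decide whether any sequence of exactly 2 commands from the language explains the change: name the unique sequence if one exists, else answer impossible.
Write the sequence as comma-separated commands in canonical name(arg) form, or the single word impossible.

start: [θ0=180°, θ1=180°, θ2=0°]
1. rotate(0, -90) → [θ0=90°, θ1=180°, θ2=0°]
2. rotate(0, -90) → [θ0=90°, θ1=180°, θ2=0°]
no other 2-command option fits: unique.

rotate(0, -90), rotate(0, -90)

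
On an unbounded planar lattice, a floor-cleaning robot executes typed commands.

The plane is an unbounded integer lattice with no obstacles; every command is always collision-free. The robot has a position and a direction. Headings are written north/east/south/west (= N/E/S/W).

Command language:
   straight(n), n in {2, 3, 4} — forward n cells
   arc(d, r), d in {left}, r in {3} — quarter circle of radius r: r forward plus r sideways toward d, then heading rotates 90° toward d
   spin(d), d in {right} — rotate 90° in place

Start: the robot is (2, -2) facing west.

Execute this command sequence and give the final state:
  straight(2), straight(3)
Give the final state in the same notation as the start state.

(-3, -2) facing west

t0: (2, -2) facing west
[1] after straight(2): (0, -2) facing west
[2] after straight(3): (-3, -2) facing west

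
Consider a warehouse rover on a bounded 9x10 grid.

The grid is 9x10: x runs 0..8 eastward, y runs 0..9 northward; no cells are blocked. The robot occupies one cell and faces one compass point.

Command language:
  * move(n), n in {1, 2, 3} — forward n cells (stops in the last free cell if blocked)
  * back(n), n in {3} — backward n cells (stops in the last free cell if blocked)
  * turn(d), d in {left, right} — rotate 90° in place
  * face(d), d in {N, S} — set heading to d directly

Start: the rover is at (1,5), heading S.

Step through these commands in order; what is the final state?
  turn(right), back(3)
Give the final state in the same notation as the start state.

at (4,5), heading W

t0: at (1,5), heading S
1. turn(right) → at (1,5), heading W
2. back(3) → at (4,5), heading W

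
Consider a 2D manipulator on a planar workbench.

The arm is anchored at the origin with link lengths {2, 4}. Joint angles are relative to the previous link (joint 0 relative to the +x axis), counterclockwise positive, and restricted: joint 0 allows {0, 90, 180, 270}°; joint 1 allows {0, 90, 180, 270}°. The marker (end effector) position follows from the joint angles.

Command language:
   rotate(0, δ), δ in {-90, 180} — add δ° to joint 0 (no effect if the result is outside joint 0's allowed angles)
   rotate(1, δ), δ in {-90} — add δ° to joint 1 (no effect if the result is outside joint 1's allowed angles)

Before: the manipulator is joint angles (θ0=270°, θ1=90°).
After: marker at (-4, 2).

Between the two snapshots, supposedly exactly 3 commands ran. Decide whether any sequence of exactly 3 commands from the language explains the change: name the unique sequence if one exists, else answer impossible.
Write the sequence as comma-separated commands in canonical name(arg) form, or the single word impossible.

rotate(0, 180), rotate(0, 180), rotate(0, 180)

from: joint angles (θ0=270°, θ1=90°)
[1] after rotate(0, 180): joint angles (θ0=90°, θ1=90°)
[2] after rotate(0, 180): joint angles (θ0=270°, θ1=90°)
[3] after rotate(0, 180): joint angles (θ0=90°, θ1=90°)
no other 3-command option fits: unique.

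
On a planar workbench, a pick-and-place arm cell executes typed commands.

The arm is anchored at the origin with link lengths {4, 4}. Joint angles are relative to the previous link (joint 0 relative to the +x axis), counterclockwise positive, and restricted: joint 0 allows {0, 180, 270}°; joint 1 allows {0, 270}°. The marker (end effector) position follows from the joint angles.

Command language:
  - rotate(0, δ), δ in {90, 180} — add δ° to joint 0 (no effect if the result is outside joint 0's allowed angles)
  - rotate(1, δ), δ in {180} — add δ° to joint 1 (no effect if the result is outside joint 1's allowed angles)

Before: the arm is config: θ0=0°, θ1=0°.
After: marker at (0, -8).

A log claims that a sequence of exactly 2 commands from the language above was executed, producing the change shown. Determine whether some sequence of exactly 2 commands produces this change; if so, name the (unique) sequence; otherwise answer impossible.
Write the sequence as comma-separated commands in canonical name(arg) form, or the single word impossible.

key: order matters: swapping rotate(0, 180) and rotate(0, 90) lands elsewhere
start: config: θ0=0°, θ1=0°
[1] after rotate(0, 180): config: θ0=180°, θ1=0°
[2] after rotate(0, 90): config: θ0=270°, θ1=0°
no rival 2-sequence matches.

rotate(0, 180), rotate(0, 90)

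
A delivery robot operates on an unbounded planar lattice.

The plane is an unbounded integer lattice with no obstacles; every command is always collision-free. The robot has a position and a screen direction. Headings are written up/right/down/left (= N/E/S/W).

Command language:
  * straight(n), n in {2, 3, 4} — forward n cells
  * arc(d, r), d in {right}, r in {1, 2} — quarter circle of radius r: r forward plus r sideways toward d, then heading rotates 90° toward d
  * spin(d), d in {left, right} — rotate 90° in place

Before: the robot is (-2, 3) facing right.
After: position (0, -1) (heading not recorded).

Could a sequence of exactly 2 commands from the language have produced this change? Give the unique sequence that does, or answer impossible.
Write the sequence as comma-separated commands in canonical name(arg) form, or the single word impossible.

arc(right, 2), straight(2)

key: order matters: swapping arc(right, 2) and straight(2) lands elsewhere
begin: (-2, 3) facing right
t=1 arc(right, 2) ⇒ (0, 1) facing down
t=2 straight(2) ⇒ (0, -1) facing down
no rival 2-sequence matches.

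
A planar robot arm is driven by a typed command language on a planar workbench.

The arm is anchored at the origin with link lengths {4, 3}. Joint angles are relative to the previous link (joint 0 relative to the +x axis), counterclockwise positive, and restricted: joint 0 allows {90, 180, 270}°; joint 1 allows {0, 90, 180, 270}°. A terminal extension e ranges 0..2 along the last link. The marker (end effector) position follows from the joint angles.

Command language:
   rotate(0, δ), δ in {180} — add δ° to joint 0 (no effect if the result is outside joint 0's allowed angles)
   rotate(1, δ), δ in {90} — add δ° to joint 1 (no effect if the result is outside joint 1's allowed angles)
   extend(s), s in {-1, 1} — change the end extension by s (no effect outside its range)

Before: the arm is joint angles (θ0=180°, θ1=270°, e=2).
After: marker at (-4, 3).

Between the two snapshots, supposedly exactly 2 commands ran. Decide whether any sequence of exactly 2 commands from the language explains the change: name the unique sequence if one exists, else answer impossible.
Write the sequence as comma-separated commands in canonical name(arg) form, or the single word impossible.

extend(-1), extend(-1)

begin: joint angles (θ0=180°, θ1=270°, e=2)
1. extend(-1) → joint angles (θ0=180°, θ1=270°, e=1)
2. extend(-1) → joint angles (θ0=180°, θ1=270°, e=0)
no rival 2-sequence matches.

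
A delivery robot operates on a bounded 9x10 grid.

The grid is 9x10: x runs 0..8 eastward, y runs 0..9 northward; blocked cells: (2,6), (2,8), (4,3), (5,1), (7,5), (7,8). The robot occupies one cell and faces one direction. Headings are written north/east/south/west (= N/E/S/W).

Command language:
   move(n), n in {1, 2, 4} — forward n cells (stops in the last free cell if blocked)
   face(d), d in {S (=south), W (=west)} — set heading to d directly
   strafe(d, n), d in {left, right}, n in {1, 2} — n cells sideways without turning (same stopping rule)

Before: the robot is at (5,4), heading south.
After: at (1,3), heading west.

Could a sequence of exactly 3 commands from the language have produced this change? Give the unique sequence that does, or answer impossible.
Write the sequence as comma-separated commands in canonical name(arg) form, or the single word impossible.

key: running strafe(left, 1) before face(W) would end elsewhere — order is forced
initial: at (5,4), heading south
1. face(W) → at (5,4), heading west
2. move(4) → at (1,4), heading west
3. strafe(left, 1) → at (1,3), heading west
no rival 3-sequence matches.

face(W), move(4), strafe(left, 1)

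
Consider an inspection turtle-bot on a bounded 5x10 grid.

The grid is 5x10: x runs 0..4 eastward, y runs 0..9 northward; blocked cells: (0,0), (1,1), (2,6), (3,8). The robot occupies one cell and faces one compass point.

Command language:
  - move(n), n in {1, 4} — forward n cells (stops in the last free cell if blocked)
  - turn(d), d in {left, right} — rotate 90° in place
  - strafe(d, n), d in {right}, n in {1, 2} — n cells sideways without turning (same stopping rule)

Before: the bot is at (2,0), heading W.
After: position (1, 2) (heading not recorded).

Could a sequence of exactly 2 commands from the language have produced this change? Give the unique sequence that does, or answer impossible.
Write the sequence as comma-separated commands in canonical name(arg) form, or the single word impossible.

strafe(right, 2), move(1)

key: running move(1) before strafe(right, 2) would end elsewhere — order is forced
initial: at (2,0), heading W
[1] after strafe(right, 2): at (2,2), heading W
[2] after move(1): at (1,2), heading W
all 36 alternatives checked — unique.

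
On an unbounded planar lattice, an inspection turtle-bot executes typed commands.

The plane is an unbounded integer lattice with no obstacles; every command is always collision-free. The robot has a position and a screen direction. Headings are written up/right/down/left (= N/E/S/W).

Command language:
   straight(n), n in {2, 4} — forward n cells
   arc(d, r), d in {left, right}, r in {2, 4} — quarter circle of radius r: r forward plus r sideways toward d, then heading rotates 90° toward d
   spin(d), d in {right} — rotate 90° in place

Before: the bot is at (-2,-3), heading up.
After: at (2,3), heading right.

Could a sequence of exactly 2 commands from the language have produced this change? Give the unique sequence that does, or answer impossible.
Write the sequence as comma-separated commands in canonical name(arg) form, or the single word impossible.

key: running arc(right, 4) before straight(2) would end elsewhere — order is forced
initial: at (-2,-3), heading up
1. straight(2) → at (-2,-1), heading up
2. arc(right, 4) → at (2,3), heading right
all 49 alternatives checked — unique.

straight(2), arc(right, 4)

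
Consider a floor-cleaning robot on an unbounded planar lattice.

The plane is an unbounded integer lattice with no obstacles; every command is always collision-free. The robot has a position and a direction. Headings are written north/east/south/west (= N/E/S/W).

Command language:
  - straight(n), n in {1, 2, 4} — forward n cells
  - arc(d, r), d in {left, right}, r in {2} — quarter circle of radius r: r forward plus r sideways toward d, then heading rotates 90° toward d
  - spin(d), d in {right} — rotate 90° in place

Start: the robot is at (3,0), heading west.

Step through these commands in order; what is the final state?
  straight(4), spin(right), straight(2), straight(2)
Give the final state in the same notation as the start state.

at (-1,4), heading north

start: at (3,0), heading west
t=1 straight(4) ⇒ at (-1,0), heading west
t=2 spin(right) ⇒ at (-1,0), heading north
t=3 straight(2) ⇒ at (-1,2), heading north
t=4 straight(2) ⇒ at (-1,4), heading north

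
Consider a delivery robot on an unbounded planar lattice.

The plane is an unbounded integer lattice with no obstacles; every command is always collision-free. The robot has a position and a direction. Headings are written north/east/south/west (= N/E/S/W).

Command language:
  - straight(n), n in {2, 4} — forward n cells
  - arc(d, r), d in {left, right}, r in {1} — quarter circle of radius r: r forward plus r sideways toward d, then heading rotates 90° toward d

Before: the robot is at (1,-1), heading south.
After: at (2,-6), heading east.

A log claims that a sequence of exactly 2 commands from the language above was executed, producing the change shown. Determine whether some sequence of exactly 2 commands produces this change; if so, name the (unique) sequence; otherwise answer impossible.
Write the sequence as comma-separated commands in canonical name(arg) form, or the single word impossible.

key: running arc(left, 1) before straight(4) would end elsewhere — order is forced
start: at (1,-1), heading south
1. straight(4) → at (1,-5), heading south
2. arc(left, 1) → at (2,-6), heading east
uniquely the one of 16 2-step routes that fits.

straight(4), arc(left, 1)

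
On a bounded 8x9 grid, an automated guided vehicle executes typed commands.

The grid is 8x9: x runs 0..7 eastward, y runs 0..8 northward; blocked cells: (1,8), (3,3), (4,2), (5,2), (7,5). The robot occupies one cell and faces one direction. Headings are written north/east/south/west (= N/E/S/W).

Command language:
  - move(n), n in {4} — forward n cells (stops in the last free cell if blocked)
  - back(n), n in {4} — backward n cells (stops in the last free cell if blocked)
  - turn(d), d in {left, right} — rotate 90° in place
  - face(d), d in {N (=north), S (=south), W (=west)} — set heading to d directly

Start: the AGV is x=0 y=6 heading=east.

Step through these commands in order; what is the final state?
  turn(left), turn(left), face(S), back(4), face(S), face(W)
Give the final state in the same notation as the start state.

x=0 y=8 heading=west

start: x=0 y=6 heading=east
t=1 turn(left) ⇒ x=0 y=6 heading=north
t=2 turn(left) ⇒ x=0 y=6 heading=west
t=3 face(S) ⇒ x=0 y=6 heading=south
t=4 back(4) ⇒ x=0 y=8 heading=south
t=5 face(S) ⇒ x=0 y=8 heading=south
t=6 face(W) ⇒ x=0 y=8 heading=west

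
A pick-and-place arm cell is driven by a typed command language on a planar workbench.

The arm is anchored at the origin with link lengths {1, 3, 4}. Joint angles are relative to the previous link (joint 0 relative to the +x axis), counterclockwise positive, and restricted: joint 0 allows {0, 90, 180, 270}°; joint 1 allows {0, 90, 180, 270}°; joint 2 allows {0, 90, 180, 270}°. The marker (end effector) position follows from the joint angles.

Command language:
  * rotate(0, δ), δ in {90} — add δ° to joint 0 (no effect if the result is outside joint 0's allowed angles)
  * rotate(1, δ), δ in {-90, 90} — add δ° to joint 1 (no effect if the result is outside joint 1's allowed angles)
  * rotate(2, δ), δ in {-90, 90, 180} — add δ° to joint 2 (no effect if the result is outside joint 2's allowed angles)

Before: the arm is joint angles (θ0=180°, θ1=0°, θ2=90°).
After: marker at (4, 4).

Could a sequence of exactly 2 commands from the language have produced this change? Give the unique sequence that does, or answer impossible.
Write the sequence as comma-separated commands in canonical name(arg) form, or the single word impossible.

rotate(0, 90), rotate(0, 90)

start: joint angles (θ0=180°, θ1=0°, θ2=90°)
1. rotate(0, 90) → joint angles (θ0=270°, θ1=0°, θ2=90°)
2. rotate(0, 90) → joint angles (θ0=0°, θ1=0°, θ2=90°)
no other 2-command option fits: unique.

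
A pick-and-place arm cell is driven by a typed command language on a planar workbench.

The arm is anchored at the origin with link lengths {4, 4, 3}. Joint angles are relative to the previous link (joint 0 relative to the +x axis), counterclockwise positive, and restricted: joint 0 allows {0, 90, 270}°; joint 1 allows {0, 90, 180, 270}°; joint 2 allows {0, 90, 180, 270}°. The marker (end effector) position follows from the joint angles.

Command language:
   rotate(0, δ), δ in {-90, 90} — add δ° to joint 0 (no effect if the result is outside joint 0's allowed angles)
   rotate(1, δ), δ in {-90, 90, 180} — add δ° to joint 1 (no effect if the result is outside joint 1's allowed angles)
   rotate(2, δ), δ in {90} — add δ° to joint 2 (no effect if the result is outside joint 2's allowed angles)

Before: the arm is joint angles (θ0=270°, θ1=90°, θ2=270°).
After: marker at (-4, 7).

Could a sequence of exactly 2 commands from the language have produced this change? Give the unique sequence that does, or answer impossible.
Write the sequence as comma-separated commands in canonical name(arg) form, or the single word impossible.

rotate(0, 90), rotate(0, 90)

t0: joint angles (θ0=270°, θ1=90°, θ2=270°)
1. rotate(0, 90) → joint angles (θ0=0°, θ1=90°, θ2=270°)
2. rotate(0, 90) → joint angles (θ0=90°, θ1=90°, θ2=270°)
no rival 2-sequence matches.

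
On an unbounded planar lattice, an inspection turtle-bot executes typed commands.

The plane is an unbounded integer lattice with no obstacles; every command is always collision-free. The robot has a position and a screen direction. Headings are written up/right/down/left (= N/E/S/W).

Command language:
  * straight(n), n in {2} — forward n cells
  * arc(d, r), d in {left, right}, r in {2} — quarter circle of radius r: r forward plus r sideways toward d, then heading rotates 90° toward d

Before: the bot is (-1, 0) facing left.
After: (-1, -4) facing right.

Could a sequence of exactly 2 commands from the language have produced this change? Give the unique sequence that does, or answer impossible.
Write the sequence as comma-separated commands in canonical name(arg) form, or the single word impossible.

key: cell and facing (now E) both changed — the 2 commands mix motion and turning
initial: (-1, 0) facing left
[1] after arc(left, 2): (-3, -2) facing down
[2] after arc(left, 2): (-1, -4) facing right
uniquely the one of 9 2-step routes that fits.

arc(left, 2), arc(left, 2)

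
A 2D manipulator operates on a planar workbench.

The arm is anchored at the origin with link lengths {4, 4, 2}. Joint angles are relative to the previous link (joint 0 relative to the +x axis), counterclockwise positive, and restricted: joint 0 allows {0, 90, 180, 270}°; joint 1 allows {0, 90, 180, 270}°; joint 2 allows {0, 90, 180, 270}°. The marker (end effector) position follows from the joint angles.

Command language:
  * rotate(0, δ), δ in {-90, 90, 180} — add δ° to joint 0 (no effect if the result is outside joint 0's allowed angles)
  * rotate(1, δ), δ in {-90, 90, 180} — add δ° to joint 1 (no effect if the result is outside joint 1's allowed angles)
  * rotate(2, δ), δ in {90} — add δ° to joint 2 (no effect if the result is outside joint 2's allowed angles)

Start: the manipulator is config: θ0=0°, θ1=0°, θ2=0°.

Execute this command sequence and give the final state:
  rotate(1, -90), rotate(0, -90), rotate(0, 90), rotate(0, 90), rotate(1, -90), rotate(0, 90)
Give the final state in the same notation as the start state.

from: config: θ0=0°, θ1=0°, θ2=0°
1. rotate(1, -90) → config: θ0=0°, θ1=270°, θ2=0°
2. rotate(0, -90) → config: θ0=270°, θ1=270°, θ2=0°
3. rotate(0, 90) → config: θ0=0°, θ1=270°, θ2=0°
4. rotate(0, 90) → config: θ0=90°, θ1=270°, θ2=0°
5. rotate(1, -90) → config: θ0=90°, θ1=180°, θ2=0°
6. rotate(0, 90) → config: θ0=180°, θ1=180°, θ2=0°

config: θ0=180°, θ1=180°, θ2=0°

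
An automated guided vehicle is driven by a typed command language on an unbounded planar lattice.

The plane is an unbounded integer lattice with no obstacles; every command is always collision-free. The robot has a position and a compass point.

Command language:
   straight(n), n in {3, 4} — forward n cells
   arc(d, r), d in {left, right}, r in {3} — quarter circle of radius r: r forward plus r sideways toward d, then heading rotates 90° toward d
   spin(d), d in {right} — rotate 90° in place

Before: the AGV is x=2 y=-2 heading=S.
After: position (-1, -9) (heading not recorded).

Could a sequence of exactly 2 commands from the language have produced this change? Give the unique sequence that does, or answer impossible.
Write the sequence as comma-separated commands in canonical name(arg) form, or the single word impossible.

straight(4), arc(right, 3)

key: order matters: swapping straight(4) and arc(right, 3) lands elsewhere
from: x=2 y=-2 heading=S
[1] after straight(4): x=2 y=-6 heading=S
[2] after arc(right, 3): x=-1 y=-9 heading=W
no rival 2-sequence matches.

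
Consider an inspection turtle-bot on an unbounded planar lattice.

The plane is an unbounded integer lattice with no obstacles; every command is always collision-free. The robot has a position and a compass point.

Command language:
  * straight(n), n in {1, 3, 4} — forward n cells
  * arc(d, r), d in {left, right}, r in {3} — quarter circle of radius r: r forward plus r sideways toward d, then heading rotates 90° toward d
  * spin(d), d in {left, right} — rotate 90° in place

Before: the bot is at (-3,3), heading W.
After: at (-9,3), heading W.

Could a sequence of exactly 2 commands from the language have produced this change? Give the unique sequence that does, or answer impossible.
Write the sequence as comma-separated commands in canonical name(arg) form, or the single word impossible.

key: still facing W at the end — nothing in the sequence rotates
from: at (-3,3), heading W
[1] after straight(3): at (-6,3), heading W
[2] after straight(3): at (-9,3), heading W
all 49 alternatives checked — unique.

straight(3), straight(3)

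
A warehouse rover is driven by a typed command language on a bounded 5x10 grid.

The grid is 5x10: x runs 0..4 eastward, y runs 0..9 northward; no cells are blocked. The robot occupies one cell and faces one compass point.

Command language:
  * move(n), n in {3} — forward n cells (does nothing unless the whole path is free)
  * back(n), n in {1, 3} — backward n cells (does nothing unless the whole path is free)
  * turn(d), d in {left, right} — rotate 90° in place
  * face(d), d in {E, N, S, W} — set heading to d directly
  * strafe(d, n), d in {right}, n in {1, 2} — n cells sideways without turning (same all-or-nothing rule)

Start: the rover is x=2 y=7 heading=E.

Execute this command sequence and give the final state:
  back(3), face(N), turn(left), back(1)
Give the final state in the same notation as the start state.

initial: x=2 y=7 heading=E
step 1 (back(3)): x=2 y=7 heading=E
step 2 (face(N)): x=2 y=7 heading=N
step 3 (turn(left)): x=2 y=7 heading=W
step 4 (back(1)): x=3 y=7 heading=W

x=3 y=7 heading=W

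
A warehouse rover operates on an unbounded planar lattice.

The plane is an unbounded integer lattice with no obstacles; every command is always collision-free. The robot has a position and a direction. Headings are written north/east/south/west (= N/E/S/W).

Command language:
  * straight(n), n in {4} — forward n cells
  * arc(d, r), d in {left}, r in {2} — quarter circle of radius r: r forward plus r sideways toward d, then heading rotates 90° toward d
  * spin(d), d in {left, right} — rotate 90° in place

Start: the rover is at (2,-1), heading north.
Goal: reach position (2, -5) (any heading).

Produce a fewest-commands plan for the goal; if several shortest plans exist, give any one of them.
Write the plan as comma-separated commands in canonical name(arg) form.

t0: at (2,-1), heading north
1. spin(left) → at (2,-1), heading west
2. arc(left, 2) → at (0,-3), heading south
3. arc(left, 2) → at (2,-5), heading east
minimal: 3 command(s), checked below 3.

spin(left), arc(left, 2), arc(left, 2)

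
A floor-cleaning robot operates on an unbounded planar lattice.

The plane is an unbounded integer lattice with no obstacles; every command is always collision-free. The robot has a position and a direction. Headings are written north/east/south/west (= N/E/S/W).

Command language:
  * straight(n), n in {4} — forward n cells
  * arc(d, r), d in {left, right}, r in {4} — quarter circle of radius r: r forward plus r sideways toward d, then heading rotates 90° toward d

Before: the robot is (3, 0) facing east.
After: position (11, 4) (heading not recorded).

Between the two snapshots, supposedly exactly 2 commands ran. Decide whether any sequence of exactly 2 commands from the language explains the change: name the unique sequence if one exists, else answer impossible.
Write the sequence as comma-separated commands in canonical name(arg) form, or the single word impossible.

straight(4), arc(left, 4)

key: order matters: swapping straight(4) and arc(left, 4) lands elsewhere
t0: (3, 0) facing east
step 1 (straight(4)): (7, 0) facing east
step 2 (arc(left, 4)): (11, 4) facing north
no other 2-command option fits: unique.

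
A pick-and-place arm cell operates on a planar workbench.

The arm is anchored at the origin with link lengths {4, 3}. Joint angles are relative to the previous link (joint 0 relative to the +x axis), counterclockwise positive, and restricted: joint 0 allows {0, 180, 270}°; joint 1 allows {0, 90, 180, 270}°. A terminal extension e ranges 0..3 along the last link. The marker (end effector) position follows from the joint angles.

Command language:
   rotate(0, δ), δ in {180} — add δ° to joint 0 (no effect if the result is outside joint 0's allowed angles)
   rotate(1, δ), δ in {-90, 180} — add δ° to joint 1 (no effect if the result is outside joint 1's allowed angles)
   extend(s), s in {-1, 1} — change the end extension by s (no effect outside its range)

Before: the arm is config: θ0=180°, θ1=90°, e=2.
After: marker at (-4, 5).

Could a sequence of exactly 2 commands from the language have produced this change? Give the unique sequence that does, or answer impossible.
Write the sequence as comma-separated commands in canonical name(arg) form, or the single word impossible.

initial: config: θ0=180°, θ1=90°, e=2
step 1 (rotate(1, -90)): config: θ0=180°, θ1=0°, e=2
step 2 (rotate(1, -90)): config: θ0=180°, θ1=270°, e=2
uniquely the one of 25 2-step routes that fits.

rotate(1, -90), rotate(1, -90)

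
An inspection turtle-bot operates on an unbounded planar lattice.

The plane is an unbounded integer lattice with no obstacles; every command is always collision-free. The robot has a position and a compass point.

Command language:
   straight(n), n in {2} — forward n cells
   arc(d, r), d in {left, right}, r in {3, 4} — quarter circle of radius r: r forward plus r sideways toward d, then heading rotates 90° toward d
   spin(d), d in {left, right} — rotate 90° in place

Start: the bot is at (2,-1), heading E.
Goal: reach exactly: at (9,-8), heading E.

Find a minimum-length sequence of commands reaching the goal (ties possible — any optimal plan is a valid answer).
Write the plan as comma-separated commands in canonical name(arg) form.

arc(right, 3), arc(left, 4)

start: at (2,-1), heading E
1. arc(right, 3) → at (5,-4), heading S
2. arc(left, 4) → at (9,-8), heading E
no 1-step plan works, so 2 is optimal.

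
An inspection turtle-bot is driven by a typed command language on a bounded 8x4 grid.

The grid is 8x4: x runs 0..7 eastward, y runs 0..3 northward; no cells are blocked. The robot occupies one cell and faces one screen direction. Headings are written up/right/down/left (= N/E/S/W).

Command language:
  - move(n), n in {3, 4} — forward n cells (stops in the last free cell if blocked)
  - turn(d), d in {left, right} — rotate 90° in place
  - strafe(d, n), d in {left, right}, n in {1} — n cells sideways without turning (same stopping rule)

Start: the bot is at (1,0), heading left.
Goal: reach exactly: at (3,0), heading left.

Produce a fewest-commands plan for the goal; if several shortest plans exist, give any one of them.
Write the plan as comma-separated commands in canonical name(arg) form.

initial: at (1,0), heading left
1. turn(right) → at (1,0), heading up
2. strafe(right, 1) → at (2,0), heading up
3. strafe(right, 1) → at (3,0), heading up
4. turn(left) → at (3,0), heading left
nothing shorter than 4 reaches the goal.

turn(right), strafe(right, 1), strafe(right, 1), turn(left)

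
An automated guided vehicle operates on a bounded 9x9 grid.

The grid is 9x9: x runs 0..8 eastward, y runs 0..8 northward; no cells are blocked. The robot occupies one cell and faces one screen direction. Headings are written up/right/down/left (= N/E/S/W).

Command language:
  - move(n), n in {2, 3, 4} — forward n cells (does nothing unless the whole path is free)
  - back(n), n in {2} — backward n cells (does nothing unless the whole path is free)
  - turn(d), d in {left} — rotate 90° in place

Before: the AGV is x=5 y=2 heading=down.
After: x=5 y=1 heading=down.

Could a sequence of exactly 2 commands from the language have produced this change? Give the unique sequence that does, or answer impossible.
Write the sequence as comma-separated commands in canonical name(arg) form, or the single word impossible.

key: still facing S at the end — nothing in the sequence rotates
start: x=5 y=2 heading=down
1. back(2) → x=5 y=4 heading=down
2. move(3) → x=5 y=1 heading=down
all 25 alternatives checked — unique.

back(2), move(3)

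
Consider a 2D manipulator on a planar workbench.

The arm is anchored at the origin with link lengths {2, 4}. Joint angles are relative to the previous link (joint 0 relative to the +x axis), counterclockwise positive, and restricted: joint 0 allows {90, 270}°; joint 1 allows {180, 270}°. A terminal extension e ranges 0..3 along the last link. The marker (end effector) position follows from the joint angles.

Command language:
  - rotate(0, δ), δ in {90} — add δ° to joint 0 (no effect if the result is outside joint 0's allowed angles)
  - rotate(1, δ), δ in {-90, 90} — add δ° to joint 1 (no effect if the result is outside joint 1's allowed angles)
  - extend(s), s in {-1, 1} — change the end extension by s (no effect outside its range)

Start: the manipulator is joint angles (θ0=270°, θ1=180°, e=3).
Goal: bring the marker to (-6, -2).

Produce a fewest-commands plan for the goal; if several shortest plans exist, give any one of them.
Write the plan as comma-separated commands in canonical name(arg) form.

begin: joint angles (θ0=270°, θ1=180°, e=3)
t=1 rotate(1, 90) ⇒ joint angles (θ0=270°, θ1=270°, e=3)
t=2 extend(-1) ⇒ joint angles (θ0=270°, θ1=270°, e=2)
shorter routes all fall short; 2 is best.

rotate(1, 90), extend(-1)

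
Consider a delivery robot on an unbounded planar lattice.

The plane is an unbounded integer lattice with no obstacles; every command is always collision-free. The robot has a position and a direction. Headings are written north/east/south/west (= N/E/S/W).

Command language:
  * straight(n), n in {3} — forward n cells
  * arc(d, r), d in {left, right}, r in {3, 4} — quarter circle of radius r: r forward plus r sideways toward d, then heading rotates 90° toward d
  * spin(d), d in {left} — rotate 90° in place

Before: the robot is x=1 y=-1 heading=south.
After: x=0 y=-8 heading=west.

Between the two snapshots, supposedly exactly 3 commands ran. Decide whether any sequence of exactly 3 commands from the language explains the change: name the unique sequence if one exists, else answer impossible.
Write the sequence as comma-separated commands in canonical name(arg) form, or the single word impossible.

spin(left), arc(right, 3), arc(right, 4)

key: order matters: swapping spin(left) and arc(right, 4) lands elsewhere
t0: x=1 y=-1 heading=south
1. spin(left) → x=1 y=-1 heading=east
2. arc(right, 3) → x=4 y=-4 heading=south
3. arc(right, 4) → x=0 y=-8 heading=west
no rival 3-sequence matches.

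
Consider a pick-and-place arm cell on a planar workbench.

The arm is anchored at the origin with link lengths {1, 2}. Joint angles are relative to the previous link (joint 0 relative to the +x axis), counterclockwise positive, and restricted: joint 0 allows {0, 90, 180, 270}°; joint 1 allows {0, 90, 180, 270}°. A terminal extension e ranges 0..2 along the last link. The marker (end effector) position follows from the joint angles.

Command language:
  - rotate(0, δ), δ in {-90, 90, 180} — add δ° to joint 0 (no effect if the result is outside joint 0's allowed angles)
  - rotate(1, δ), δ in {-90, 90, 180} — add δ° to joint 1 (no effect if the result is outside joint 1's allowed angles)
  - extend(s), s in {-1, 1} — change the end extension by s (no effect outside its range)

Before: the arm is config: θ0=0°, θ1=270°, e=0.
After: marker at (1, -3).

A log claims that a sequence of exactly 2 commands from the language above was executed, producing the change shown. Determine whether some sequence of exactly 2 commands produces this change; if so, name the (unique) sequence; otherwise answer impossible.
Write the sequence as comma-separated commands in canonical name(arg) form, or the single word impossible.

extend(-1), extend(1)

key: running extend(1) before extend(-1) would end elsewhere — order is forced
initial: config: θ0=0°, θ1=270°, e=0
step 1 (extend(-1)): config: θ0=0°, θ1=270°, e=0
step 2 (extend(1)): config: θ0=0°, θ1=270°, e=1
no rival 2-sequence matches.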